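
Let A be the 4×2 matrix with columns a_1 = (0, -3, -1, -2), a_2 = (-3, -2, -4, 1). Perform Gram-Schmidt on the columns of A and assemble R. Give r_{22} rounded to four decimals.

a_1 = (0, -3, -1, -2); ‖a_1‖ = 3.7417, so q_1 = (0.0000, -0.8018, -0.2673, -0.5345).
q_1·a_2 = 0.0000·(-3) + (-0.8018)·(-2) + (-0.2673)·(-4) + (-0.5345)·1 = 2.1381.
u_2 = a_2 − 2.1381·q_1 = (-3.0000, -0.2857, -3.4286, 2.1429).
r_{22} = ‖u_2‖ = 5.0427.

r_{22} = 5.0427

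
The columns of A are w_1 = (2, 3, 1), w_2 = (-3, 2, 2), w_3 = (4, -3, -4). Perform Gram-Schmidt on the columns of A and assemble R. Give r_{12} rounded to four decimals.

r_{12} = 0.5345

e_1 = w_1/‖w_1‖ = (2, 3, 1)/3.7417 = (0.5345, 0.8018, 0.2673).
r_{12} = e_1·w_2 = 0.5345.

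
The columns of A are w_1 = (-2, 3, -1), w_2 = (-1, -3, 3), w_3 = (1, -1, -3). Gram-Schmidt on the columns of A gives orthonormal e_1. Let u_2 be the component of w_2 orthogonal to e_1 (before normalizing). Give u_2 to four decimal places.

u_2 = (-2.4286, -0.8571, 2.2857)

w_1 = (-2, 3, -1); ‖w_1‖ = 3.7417, so e_1 = (-0.5345, 0.8018, -0.2673).
e_1·w_2 = (-0.5345)·(-1) + 0.8018·(-3) + (-0.2673)·3 = -2.6726.
u_2 = w_2 + 2.6726·e_1 = (-2.4286, -0.8571, 2.2857).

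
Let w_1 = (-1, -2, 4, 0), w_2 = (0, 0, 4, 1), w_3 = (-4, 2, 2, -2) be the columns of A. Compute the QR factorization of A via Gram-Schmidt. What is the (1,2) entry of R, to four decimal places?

r_{12} = 3.4915

w_1 = (-1, -2, 4, 0); ‖w_1‖ = 4.5826, so e_1 = (-0.2182, -0.4364, 0.8729, 0.0000).
r_{12} = e_1·w_2 = 3.4915.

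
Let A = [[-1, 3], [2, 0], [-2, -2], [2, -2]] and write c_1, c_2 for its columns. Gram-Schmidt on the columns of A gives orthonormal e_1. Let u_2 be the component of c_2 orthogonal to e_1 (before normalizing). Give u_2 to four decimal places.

c_1 = (-1, 2, -2, 2); ‖c_1‖ = 3.6056, so e_1 = (-0.2774, 0.5547, -0.5547, 0.5547).
e_1·c_2 = (-0.2774)·3 + 0.5547·0 + (-0.5547)·(-2) + 0.5547·(-2) = -0.8321.
u_2 = c_2 + 0.8321·e_1 = (2.7692, 0.4615, -2.4615, -1.5385).

u_2 = (2.7692, 0.4615, -2.4615, -1.5385)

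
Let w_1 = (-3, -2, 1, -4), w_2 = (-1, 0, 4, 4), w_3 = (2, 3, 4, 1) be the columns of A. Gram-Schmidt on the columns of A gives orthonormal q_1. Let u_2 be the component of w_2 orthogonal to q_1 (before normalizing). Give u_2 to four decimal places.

u_2 = (-1.9000, -0.6000, 4.3000, 2.8000)

q_1 = w_1/‖w_1‖ = (-3, -2, 1, -4)/5.4772 = (-0.5477, -0.3651, 0.1826, -0.7303).
r_{12} = q_1·w_2 = -1.6432.
u_2 = w_2 + 1.6432·q_1 = (-1.9000, -0.6000, 4.3000, 2.8000).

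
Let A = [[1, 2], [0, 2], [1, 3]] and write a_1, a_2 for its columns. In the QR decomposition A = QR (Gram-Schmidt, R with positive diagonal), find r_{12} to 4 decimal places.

r_{12} = 3.5355

a_1 = (1, 0, 1); ‖a_1‖ = 1.4142, so q_1 = (0.7071, 0.0000, 0.7071).
r_{12} = q_1·a_2 = 3.5355.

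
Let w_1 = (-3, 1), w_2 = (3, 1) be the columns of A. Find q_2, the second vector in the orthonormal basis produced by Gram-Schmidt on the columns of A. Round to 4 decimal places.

q_2 = (0.3162, 0.9487)

q_1 = w_1/‖w_1‖ = (-3, 1)/3.1623 = (-0.9487, 0.3162).
r_{12} = q_1·w_2 = -2.5298.
u_2 = w_2 + 2.5298·q_1 = (0.6000, 1.8000).
‖u_2‖ = 1.8974, so q_2 = (0.3162, 0.9487).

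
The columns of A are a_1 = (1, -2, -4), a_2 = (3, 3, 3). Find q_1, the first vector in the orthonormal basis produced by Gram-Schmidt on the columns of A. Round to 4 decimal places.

q_1 = (0.2182, -0.4364, -0.8729)

q_1 = a_1/‖a_1‖ = (1, -2, -4)/4.5826 = (0.2182, -0.4364, -0.8729).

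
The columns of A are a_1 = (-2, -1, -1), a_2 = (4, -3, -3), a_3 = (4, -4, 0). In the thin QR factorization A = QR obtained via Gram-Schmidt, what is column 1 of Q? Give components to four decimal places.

q_1 = (-0.8165, -0.4082, -0.4082)

a_1 = (-2, -1, -1); ‖a_1‖ = 2.4495, so q_1 = (-0.8165, -0.4082, -0.4082).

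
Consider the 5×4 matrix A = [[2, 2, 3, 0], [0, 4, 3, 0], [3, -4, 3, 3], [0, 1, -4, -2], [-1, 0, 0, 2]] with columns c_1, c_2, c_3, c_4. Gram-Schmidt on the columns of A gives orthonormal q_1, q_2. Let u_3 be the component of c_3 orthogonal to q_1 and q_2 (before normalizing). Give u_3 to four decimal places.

c_1 = (2, 0, 3, 0, -1); ‖c_1‖ = 3.7417, so q_1 = (0.5345, 0.0000, 0.8018, 0.0000, -0.2673).
q_1·c_2 = 0.5345·2 + 0.0000·4 + 0.8018·(-4) + 0.0000·1 + (-0.2673)·0 = -2.1381.
u_2 = c_2 + 2.1381·q_1 = (3.1429, 4.0000, -2.2857, 1.0000, -0.5714).
‖u_2‖ = 5.6946, so q_2 = (0.5519, 0.7024, -0.4014, 0.1756, -0.1003).
q_1·c_3 = 0.5345·3 + 0.0000·3 + 0.8018·3 + 0.0000·(-4) + (-0.2673)·0 = 4.0089; q_2·c_3 = 0.5519·3 + 0.7024·3 + (-0.4014)·3 + 0.1756·(-4) + (-0.1003)·0 = 1.8564.
u_3 = c_3 − 4.0089·q_1 − 1.8564·q_2 = (-0.1674, 1.6960, 0.5308, -4.3260, 1.2577).

u_3 = (-0.1674, 1.6960, 0.5308, -4.3260, 1.2577)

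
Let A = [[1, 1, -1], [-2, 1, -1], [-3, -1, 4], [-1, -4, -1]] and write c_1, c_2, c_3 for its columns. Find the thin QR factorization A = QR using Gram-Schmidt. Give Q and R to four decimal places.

Q = [[0.2582, 0.1473, -0.1166], [-0.5164, 0.4418, -0.7334], [-0.7746, 0.0491, 0.5682], [-0.2582, -0.8836, -0.3546]], R = [[3.8730, 1.5492, -2.5820], [0.0000, 4.0743, 0.4909], [0.0000, 0.0000, 3.4774]]

c_1 = (1, -2, -3, -1); ‖c_1‖ = 3.8730, so q_1 = (0.2582, -0.5164, -0.7746, -0.2582).
q_1·c_2 = 0.2582·1 + (-0.5164)·1 + (-0.7746)·(-1) + (-0.2582)·(-4) = 1.5492.
u_2 = c_2 − 1.5492·q_1 = (0.6000, 1.8000, 0.2000, -3.6000).
‖u_2‖ = 4.0743, so q_2 = (0.1473, 0.4418, 0.0491, -0.8836).
q_1·c_3 = 0.2582·(-1) + (-0.5164)·(-1) + (-0.7746)·4 + (-0.2582)·(-1) = -2.5820; q_2·c_3 = 0.1473·(-1) + 0.4418·(-1) + 0.0491·4 + (-0.8836)·(-1) = 0.4909.
u_3 = c_3 + 2.5820·q_1 − 0.4909·q_2 = (-0.4056, -2.5502, 1.9759, -1.2329).
‖u_3‖ = 3.4774, so q_3 = (-0.1166, -0.7334, 0.5682, -0.3546).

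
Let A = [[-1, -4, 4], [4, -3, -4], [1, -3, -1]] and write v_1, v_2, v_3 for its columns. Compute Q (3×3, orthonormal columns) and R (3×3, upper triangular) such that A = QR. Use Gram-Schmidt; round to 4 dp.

Q = [[-0.2357, -0.8829, 0.4062], [0.9428, -0.1064, 0.3159], [0.2357, -0.4574, -0.8575]], R = [[4.2426, -2.5927, -4.9497], [0.0000, 5.2228, -2.6486], [0.0000, 0.0000, 1.2185]]

v_1 = (-1, 4, 1); ‖v_1‖ = 4.2426, so e_1 = (-0.2357, 0.9428, 0.2357).
e_1·v_2 = (-0.2357)·(-4) + 0.9428·(-3) + 0.2357·(-3) = -2.5927.
u_2 = v_2 + 2.5927·e_1 = (-4.6111, -0.5556, -2.3889).
‖u_2‖ = 5.2228, so e_2 = (-0.8829, -0.1064, -0.4574).
e_1·v_3 = (-0.2357)·4 + 0.9428·(-4) + 0.2357·(-1) = -4.9497; e_2·v_3 = (-0.8829)·4 + (-0.1064)·(-4) + (-0.4574)·(-1) = -2.6486.
u_3 = v_3 + 4.9497·e_1 + 2.6486·e_2 = (0.4949, 0.3849, -1.0448).
‖u_3‖ = 1.2185, so e_3 = (0.4062, 0.3159, -0.8575).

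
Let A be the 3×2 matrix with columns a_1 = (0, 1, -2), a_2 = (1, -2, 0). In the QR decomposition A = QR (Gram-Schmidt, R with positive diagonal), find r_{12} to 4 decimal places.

e_1 = a_1/‖a_1‖ = (0, 1, -2)/2.2361 = (0.0000, 0.4472, -0.8944).
r_{12} = e_1·a_2 = -0.8944.

r_{12} = -0.8944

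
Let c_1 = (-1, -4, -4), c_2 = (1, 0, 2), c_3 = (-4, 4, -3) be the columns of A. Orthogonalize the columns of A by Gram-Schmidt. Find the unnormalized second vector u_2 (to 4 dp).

u_2 = (0.7273, -1.0909, 0.9091)

c_1 = (-1, -4, -4); ‖c_1‖ = 5.7446, so q_1 = (-0.1741, -0.6963, -0.6963).
q_1·c_2 = (-0.1741)·1 + (-0.6963)·0 + (-0.6963)·2 = -1.5667.
u_2 = c_2 + 1.5667·q_1 = (0.7273, -1.0909, 0.9091).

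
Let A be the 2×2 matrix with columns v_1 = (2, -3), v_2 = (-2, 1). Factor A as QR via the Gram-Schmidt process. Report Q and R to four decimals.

v_1 = (2, -3); ‖v_1‖ = 3.6056, so q_1 = (0.5547, -0.8321).
q_1·v_2 = 0.5547·(-2) + (-0.8321)·1 = -1.9415.
u_2 = v_2 + 1.9415·q_1 = (-0.9231, -0.6154).
‖u_2‖ = 1.1094, so q_2 = (-0.8321, -0.5547).

Q = [[0.5547, -0.8321], [-0.8321, -0.5547]], R = [[3.6056, -1.9415], [0.0000, 1.1094]]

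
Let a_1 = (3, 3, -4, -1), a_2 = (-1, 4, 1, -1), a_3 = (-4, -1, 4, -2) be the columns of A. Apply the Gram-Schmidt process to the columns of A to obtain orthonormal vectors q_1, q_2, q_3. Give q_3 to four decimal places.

a_1 = (3, 3, -4, -1); ‖a_1‖ = 5.9161, so q_1 = (0.5071, 0.5071, -0.6761, -0.1690).
q_1·a_2 = 0.5071·(-1) + 0.5071·4 + (-0.6761)·1 + (-0.1690)·(-1) = 1.0142.
u_2 = a_2 − 1.0142·q_1 = (-1.5143, 3.4857, 1.6857, -0.8286).
‖u_2‖ = 4.2393, so q_2 = (-0.3572, 0.8222, 0.3976, -0.1955).
q_1·a_3 = 0.5071·(-4) + 0.5071·(-1) + (-0.6761)·4 + (-0.1690)·(-2) = -4.9019; q_2·a_3 = (-0.3572)·(-4) + 0.8222·(-1) + 0.3976·4 + (-0.1955)·(-2) = 2.5880.
u_3 = a_3 + 4.9019·q_1 − 2.5880·q_2 = (-0.5898, -0.6423, -0.3434, -2.3227).
‖u_3‖ = 2.5047, so q_3 = (-0.2355, -0.2564, -0.1371, -0.9274).

q_3 = (-0.2355, -0.2564, -0.1371, -0.9274)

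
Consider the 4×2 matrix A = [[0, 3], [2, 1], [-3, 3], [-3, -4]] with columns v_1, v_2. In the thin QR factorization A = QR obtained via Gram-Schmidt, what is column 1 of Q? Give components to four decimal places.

q_1 = (0.0000, 0.4264, -0.6396, -0.6396)

v_1 = (0, 2, -3, -3); ‖v_1‖ = 4.6904, so q_1 = (0.0000, 0.4264, -0.6396, -0.6396).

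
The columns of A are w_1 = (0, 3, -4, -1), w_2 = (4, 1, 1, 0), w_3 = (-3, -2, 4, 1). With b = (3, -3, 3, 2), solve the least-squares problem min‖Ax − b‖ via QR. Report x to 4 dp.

e_1 = w_1/‖w_1‖ = (0, 3, -4, -1)/5.0990 = (0.0000, 0.5883, -0.7845, -0.1961).
r_{12} = e_1·w_2 = -0.1961.
u_2 = w_2 + 0.1961·e_1 = (4.0000, 1.1154, 0.8462, -0.0385).
‖u_2‖ = 4.2381, so e_2 = (0.9438, 0.2632, 0.1997, -0.0091).
r_{13} = e_1·w_3 = -4.5107; r_{23} = e_2·w_3 = -2.5683.
u_3 = w_3 + 4.5107·e_1 + 2.5683·e_2 = (-0.5760, 1.3298, 0.9743, 0.0921).
‖u_3‖ = 1.7487, so e_3 = (-0.3294, 0.7604, 0.5572, 0.0527).
Qᵀb = (-4.5107, 2.6227, -1.4927).
Back-substitute: x_3 = -1.4927/1.7487 = -0.8536.
x_2 = (2.6227 + 2.5683·(-0.8536))/4.2381 = 0.1015.
x_1 = (-4.5107 + 0.1961·0.1015 + 4.5107·(-0.8536))/5.0990 = -1.6359.

x = (-1.6359, 0.1015, -0.8536)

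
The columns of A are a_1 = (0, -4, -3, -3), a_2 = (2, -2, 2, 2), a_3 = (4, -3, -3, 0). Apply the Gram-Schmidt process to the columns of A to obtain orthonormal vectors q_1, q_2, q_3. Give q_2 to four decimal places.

a_1 = (0, -4, -3, -3); ‖a_1‖ = 5.8310, so q_1 = (0.0000, -0.6860, -0.5145, -0.5145).
q_1·a_2 = 0.0000·2 + (-0.6860)·(-2) + (-0.5145)·2 + (-0.5145)·2 = -0.6860.
u_2 = a_2 + 0.6860·q_1 = (2.0000, -2.4706, 1.6471, 1.6471).
‖u_2‖ = 3.9407, so q_2 = (0.5075, -0.6269, 0.4180, 0.4180).

q_2 = (0.5075, -0.6269, 0.4180, 0.4180)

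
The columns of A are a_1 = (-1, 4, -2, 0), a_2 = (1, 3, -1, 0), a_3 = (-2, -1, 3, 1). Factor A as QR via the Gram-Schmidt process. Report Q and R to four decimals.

Q = [[-0.2182, 0.9423, -0.2391], [0.8729, 0.3049, 0.3587], [-0.4364, 0.1386, 0.8370], [0.0000, 0.0000, 0.3370]], R = [[4.5826, 2.8368, -1.7457], [0.0000, 1.7182, -1.7737], [0.0000, 0.0000, 2.9676]]

a_1 = (-1, 4, -2, 0); ‖a_1‖ = 4.5826, so q_1 = (-0.2182, 0.8729, -0.4364, 0.0000).
q_1·a_2 = (-0.2182)·1 + 0.8729·3 + (-0.4364)·(-1) + 0.0000·0 = 2.8368.
u_2 = a_2 − 2.8368·q_1 = (1.6190, 0.5238, 0.2381, 0.0000).
‖u_2‖ = 1.7182, so q_2 = (0.9423, 0.3049, 0.1386, 0.0000).
q_1·a_3 = (-0.2182)·(-2) + 0.8729·(-1) + (-0.4364)·3 + 0.0000·1 = -1.7457; q_2·a_3 = 0.9423·(-2) + 0.3049·(-1) + 0.1386·3 + 0.0000·1 = -1.7737.
u_3 = a_3 + 1.7457·q_1 + 1.7737·q_2 = (-0.7097, 1.0645, 2.4839, 1.0000).
‖u_3‖ = 2.9676, so q_3 = (-0.2391, 0.3587, 0.8370, 0.3370).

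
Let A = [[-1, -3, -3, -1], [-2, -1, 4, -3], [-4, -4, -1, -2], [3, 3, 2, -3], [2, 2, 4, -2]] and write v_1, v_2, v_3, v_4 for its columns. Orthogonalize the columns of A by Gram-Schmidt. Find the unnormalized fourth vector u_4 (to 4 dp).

v_1 = (-1, -2, -4, 3, 2); ‖v_1‖ = 5.8310, so q_1 = (-0.1715, -0.3430, -0.6860, 0.5145, 0.3430).
q_1·v_2 = (-0.1715)·(-3) + (-0.3430)·(-1) + (-0.6860)·(-4) + 0.5145·3 + 0.3430·2 = 5.8310.
u_2 = v_2 − 5.8310·q_1 = (-2.0000, 1.0000, 0.0000, 0.0000, 0.0000).
‖u_2‖ = 2.2361, so q_2 = (-0.8944, 0.4472, 0.0000, 0.0000, 0.0000).
q_1·v_3 = (-0.1715)·(-3) + (-0.3430)·4 + (-0.6860)·(-1) + 0.5145·2 + 0.3430·4 = 2.2295; q_2·v_3 = (-0.8944)·(-3) + 0.4472·4 + (0.0000)·(-1) + 0.0000·2 + 0.0000·4 = 4.4721.
u_3 = v_3 − 2.2295·q_1 − 4.4721·q_2 = (1.3824, 2.7647, 0.5294, 0.8529, 3.2353).
‖u_3‖ = 4.5858, so q_3 = (0.3014, 0.6029, 0.1154, 0.1860, 0.7055).
q_1·v_4 = (-0.1715)·(-1) + (-0.3430)·(-3) + (-0.6860)·(-2) + 0.5145·(-3) + 0.3430·(-2) = 0.3430; q_2·v_4 = (-0.8944)·(-1) + 0.4472·(-3) + (0.0000)·(-2) + 0.0000·(-3) + 0.0000·(-2) = -0.4472; q_3·v_4 = 0.3014·(-1) + 0.6029·(-3) + 0.1154·(-2) + 0.1860·(-3) + 0.7055·(-2) = -4.3100.
u_4 = v_4 − 0.3430·q_1 + 0.4472·q_2 + 4.3100·q_3 = (-0.0420, -0.0839, -1.2671, -2.3748, 0.9231).

u_4 = (-0.0420, -0.0839, -1.2671, -2.3748, 0.9231)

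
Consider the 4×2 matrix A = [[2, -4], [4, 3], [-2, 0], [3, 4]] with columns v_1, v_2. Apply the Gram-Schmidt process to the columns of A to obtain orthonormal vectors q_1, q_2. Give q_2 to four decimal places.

q_2 = (-0.8620, 0.1840, 0.1682, 0.4415)

v_1 = (2, 4, -2, 3); ‖v_1‖ = 5.7446, so q_1 = (0.3482, 0.6963, -0.3482, 0.5222).
q_1·v_2 = 0.3482·(-4) + 0.6963·3 + (-0.3482)·0 + 0.5222·4 = 2.7852.
u_2 = v_2 − 2.7852·q_1 = (-4.9697, 1.0606, 0.9697, 2.5455).
‖u_2‖ = 5.7656, so q_2 = (-0.8620, 0.1840, 0.1682, 0.4415).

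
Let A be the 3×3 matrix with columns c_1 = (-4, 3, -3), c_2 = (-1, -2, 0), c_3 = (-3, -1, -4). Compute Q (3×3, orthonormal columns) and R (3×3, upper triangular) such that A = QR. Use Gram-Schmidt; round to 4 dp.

c_1 = (-4, 3, -3); ‖c_1‖ = 5.8310, so q_1 = (-0.6860, 0.5145, -0.5145).
q_1·c_2 = (-0.6860)·(-1) + 0.5145·(-2) + (-0.5145)·0 = -0.3430.
u_2 = c_2 + 0.3430·q_1 = (-1.2353, -1.8235, -0.1765).
‖u_2‖ = 2.2096, so q_2 = (-0.5591, -0.8253, -0.0799).
q_1·c_3 = (-0.6860)·(-3) + 0.5145·(-1) + (-0.5145)·(-4) = 3.6015; q_2·c_3 = (-0.5591)·(-3) + (-0.8253)·(-1) + (-0.0799)·(-4) = 2.8219.
u_3 = c_3 − 3.6015·q_1 − 2.8219·q_2 = (1.0482, -0.5241, -1.9217).
‖u_3‖ = 2.2508, so q_3 = (0.4657, -0.2328, -0.8538).

Q = [[-0.6860, -0.5591, 0.4657], [0.5145, -0.8253, -0.2328], [-0.5145, -0.0799, -0.8538]], R = [[5.8310, -0.3430, 3.6015], [0.0000, 2.2096, 2.8219], [0.0000, 0.0000, 2.2508]]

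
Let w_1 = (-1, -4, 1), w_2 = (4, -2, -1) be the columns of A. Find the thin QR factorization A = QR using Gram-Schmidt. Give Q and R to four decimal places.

Q = [[-0.2357, 0.9203], [-0.9428, -0.2945], [0.2357, -0.2577]], R = [[4.2426, 0.7071], [0.0000, 4.5277]]

e_1 = w_1/‖w_1‖ = (-1, -4, 1)/4.2426 = (-0.2357, -0.9428, 0.2357).
r_{12} = e_1·w_2 = 0.7071.
u_2 = w_2 − 0.7071·e_1 = (4.1667, -1.3333, -1.1667).
‖u_2‖ = 4.5277, so e_2 = (0.9203, -0.2945, -0.2577).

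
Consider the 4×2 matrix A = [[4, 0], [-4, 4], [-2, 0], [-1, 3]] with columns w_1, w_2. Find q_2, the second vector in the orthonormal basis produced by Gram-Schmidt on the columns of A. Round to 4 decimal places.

q_1 = w_1/‖w_1‖ = (4, -4, -2, -1)/6.0828 = (0.6576, -0.6576, -0.3288, -0.1644).
r_{12} = q_1·w_2 = -3.1236.
u_2 = w_2 + 3.1236·q_1 = (2.0541, 1.9459, -1.0270, 2.4865).
‖u_2‖ = 3.9043, so q_2 = (0.5261, 0.4984, -0.2631, 0.6369).

q_2 = (0.5261, 0.4984, -0.2631, 0.6369)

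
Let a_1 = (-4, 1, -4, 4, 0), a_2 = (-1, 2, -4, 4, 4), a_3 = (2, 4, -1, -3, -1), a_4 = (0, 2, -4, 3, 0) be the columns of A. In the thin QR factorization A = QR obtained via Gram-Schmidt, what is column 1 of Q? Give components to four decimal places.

q_1 = (-0.5714, 0.1429, -0.5714, 0.5714, 0.0000)

a_1 = (-4, 1, -4, 4, 0); ‖a_1‖ = 7.0000, so q_1 = (-0.5714, 0.1429, -0.5714, 0.5714, 0.0000).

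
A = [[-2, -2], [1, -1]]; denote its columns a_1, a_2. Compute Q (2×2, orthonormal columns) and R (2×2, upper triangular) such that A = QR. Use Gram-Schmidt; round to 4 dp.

Q = [[-0.8944, -0.4472], [0.4472, -0.8944]], R = [[2.2361, 1.3416], [0.0000, 1.7889]]

a_1 = (-2, 1); ‖a_1‖ = 2.2361, so q_1 = (-0.8944, 0.4472).
q_1·a_2 = (-0.8944)·(-2) + 0.4472·(-1) = 1.3416.
u_2 = a_2 − 1.3416·q_1 = (-0.8000, -1.6000).
‖u_2‖ = 1.7889, so q_2 = (-0.4472, -0.8944).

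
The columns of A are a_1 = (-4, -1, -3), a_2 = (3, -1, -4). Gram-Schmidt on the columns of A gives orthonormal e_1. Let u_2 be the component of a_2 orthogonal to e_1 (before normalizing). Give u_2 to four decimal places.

u_2 = (3.1538, -0.9615, -3.8846)

a_1 = (-4, -1, -3); ‖a_1‖ = 5.0990, so e_1 = (-0.7845, -0.1961, -0.5883).
e_1·a_2 = (-0.7845)·3 + (-0.1961)·(-1) + (-0.5883)·(-4) = 0.1961.
u_2 = a_2 − 0.1961·e_1 = (3.1538, -0.9615, -3.8846).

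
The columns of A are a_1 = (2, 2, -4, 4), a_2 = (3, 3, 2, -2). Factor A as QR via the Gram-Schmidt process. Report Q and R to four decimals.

a_1 = (2, 2, -4, 4); ‖a_1‖ = 6.3246, so e_1 = (0.3162, 0.3162, -0.6325, 0.6325).
e_1·a_2 = 0.3162·3 + 0.3162·3 + (-0.6325)·2 + 0.6325·(-2) = -0.6325.
u_2 = a_2 + 0.6325·e_1 = (3.2000, 3.2000, 1.6000, -1.6000).
‖u_2‖ = 5.0596, so e_2 = (0.6325, 0.6325, 0.3162, -0.3162).

Q = [[0.3162, 0.6325], [0.3162, 0.6325], [-0.6325, 0.3162], [0.6325, -0.3162]], R = [[6.3246, -0.6325], [0.0000, 5.0596]]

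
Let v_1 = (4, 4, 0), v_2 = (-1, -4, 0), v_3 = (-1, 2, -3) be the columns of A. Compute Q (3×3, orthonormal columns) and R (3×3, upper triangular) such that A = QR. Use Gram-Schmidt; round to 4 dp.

v_1 = (4, 4, 0); ‖v_1‖ = 5.6569, so q_1 = (0.7071, 0.7071, 0.0000).
q_1·v_2 = 0.7071·(-1) + 0.7071·(-4) + 0.0000·0 = -3.5355.
u_2 = v_2 + 3.5355·q_1 = (1.5000, -1.5000, 0.0000).
‖u_2‖ = 2.1213, so q_2 = (0.7071, -0.7071, 0.0000).
q_1·v_3 = 0.7071·(-1) + 0.7071·2 + 0.0000·(-3) = 0.7071; q_2·v_3 = 0.7071·(-1) + (-0.7071)·2 + 0.0000·(-3) = -2.1213.
u_3 = v_3 − 0.7071·q_1 + 2.1213·q_2 = (0.0000, 0.0000, -3.0000).
‖u_3‖ = 3.0000, so q_3 = (0.0000, 0.0000, -1.0000).

Q = [[0.7071, 0.7071, 0.0000], [0.7071, -0.7071, 0.0000], [0.0000, 0.0000, -1.0000]], R = [[5.6569, -3.5355, 0.7071], [0.0000, 2.1213, -2.1213], [0.0000, 0.0000, 3.0000]]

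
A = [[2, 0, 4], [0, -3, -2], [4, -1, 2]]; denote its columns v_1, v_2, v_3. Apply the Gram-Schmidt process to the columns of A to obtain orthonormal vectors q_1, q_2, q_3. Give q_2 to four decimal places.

q_2 = (0.1319, -0.9891, -0.0659)

v_1 = (2, 0, 4); ‖v_1‖ = 4.4721, so q_1 = (0.4472, 0.0000, 0.8944).
q_1·v_2 = 0.4472·0 + 0.0000·(-3) + 0.8944·(-1) = -0.8944.
u_2 = v_2 + 0.8944·q_1 = (0.4000, -3.0000, -0.2000).
‖u_2‖ = 3.0332, so q_2 = (0.1319, -0.9891, -0.0659).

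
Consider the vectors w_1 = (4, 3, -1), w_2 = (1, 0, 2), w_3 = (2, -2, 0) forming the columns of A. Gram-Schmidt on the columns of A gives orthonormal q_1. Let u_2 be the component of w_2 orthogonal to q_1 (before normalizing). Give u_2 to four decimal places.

q_1 = w_1/‖w_1‖ = (4, 3, -1)/5.0990 = (0.7845, 0.5883, -0.1961).
r_{12} = q_1·w_2 = 0.3922.
u_2 = w_2 − 0.3922·q_1 = (0.6923, -0.2308, 2.0769).

u_2 = (0.6923, -0.2308, 2.0769)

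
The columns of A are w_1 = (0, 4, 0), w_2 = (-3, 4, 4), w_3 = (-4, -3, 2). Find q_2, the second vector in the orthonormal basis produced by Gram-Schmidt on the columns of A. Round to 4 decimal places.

w_1 = (0, 4, 0); ‖w_1‖ = 4.0000, so q_1 = (0.0000, 1.0000, 0.0000).
q_1·w_2 = 0.0000·(-3) + 1.0000·4 + 0.0000·4 = 4.0000.
u_2 = w_2 − 4.0000·q_1 = (-3.0000, 0.0000, 4.0000).
‖u_2‖ = 5.0000, so q_2 = (-0.6000, 0.0000, 0.8000).

q_2 = (-0.6000, 0.0000, 0.8000)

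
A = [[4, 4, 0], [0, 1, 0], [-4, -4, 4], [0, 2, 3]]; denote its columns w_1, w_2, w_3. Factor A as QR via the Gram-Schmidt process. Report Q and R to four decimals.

Q = [[0.7071, 0.0000, 0.6389], [0.0000, 0.4472, -0.3833], [-0.7071, 0.0000, 0.6389], [0.0000, 0.8944, 0.1917]], R = [[5.6569, 5.6569, -2.8284], [0.0000, 2.2361, 2.6833], [0.0000, 0.0000, 3.1305]]

w_1 = (4, 0, -4, 0); ‖w_1‖ = 5.6569, so e_1 = (0.7071, 0.0000, -0.7071, 0.0000).
e_1·w_2 = 0.7071·4 + 0.0000·1 + (-0.7071)·(-4) + 0.0000·2 = 5.6569.
u_2 = w_2 − 5.6569·e_1 = (0.0000, 1.0000, 0.0000, 2.0000).
‖u_2‖ = 2.2361, so e_2 = (0.0000, 0.4472, 0.0000, 0.8944).
e_1·w_3 = 0.7071·0 + 0.0000·0 + (-0.7071)·4 + 0.0000·3 = -2.8284; e_2·w_3 = 0.0000·0 + 0.4472·0 + (0.0000)·4 + 0.8944·3 = 2.6833.
u_3 = w_3 + 2.8284·e_1 − 2.6833·e_2 = (2.0000, -1.2000, 2.0000, 0.6000).
‖u_3‖ = 3.1305, so e_3 = (0.6389, -0.3833, 0.6389, 0.1917).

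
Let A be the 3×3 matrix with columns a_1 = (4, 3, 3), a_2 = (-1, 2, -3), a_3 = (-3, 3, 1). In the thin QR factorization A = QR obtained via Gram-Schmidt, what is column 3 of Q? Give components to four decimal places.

e_3 = (-0.7259, 0.4355, 0.5323)

e_1 = a_1/‖a_1‖ = (4, 3, 3)/5.8310 = (0.6860, 0.5145, 0.5145).
r_{12} = e_1·a_2 = -1.2005.
u_2 = a_2 + 1.2005·e_1 = (-0.1765, 2.6176, -2.3824).
‖u_2‖ = 3.5438, so e_2 = (-0.0498, 0.7386, -0.6723).
r_{13} = e_1·a_3 = 0.0000; r_{23} = e_2·a_3 = 1.6931.
u_3 = a_3 + 0.0000·e_1 − 1.6931·e_2 = (-2.9157, 1.7494, 2.1382).
‖u_3‖ = 4.0167, so e_3 = (-0.7259, 0.4355, 0.5323).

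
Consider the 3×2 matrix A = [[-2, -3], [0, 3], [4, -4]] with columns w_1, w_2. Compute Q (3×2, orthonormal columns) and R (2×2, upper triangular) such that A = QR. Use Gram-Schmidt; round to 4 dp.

Q = [[-0.4472, -0.7428], [0.0000, 0.5571], [0.8944, -0.3714]], R = [[4.4721, -2.2361], [0.0000, 5.3852]]

e_1 = w_1/‖w_1‖ = (-2, 0, 4)/4.4721 = (-0.4472, 0.0000, 0.8944).
r_{12} = e_1·w_2 = -2.2361.
u_2 = w_2 + 2.2361·e_1 = (-4.0000, 3.0000, -2.0000).
‖u_2‖ = 5.3852, so e_2 = (-0.7428, 0.5571, -0.3714).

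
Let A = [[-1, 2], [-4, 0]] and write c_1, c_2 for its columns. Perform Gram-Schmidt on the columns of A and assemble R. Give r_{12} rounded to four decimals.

e_1 = c_1/‖c_1‖ = (-1, -4)/4.1231 = (-0.2425, -0.9701).
r_{12} = e_1·c_2 = -0.4851.

r_{12} = -0.4851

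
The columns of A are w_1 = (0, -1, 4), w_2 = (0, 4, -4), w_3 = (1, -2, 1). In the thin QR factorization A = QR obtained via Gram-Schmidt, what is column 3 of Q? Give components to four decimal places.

q_3 = (1.0000, 0.0000, 0.0000)

w_1 = (0, -1, 4); ‖w_1‖ = 4.1231, so q_1 = (0.0000, -0.2425, 0.9701).
q_1·w_2 = 0.0000·0 + (-0.2425)·4 + 0.9701·(-4) = -4.8507.
u_2 = w_2 + 4.8507·q_1 = (0.0000, 2.8235, 0.7059).
‖u_2‖ = 2.9104, so q_2 = (0.0000, 0.9701, 0.2425).
q_1·w_3 = 0.0000·1 + (-0.2425)·(-2) + 0.9701·1 = 1.4552; q_2·w_3 = 0.0000·1 + 0.9701·(-2) + 0.2425·1 = -1.6977.
u_3 = w_3 − 1.4552·q_1 + 1.6977·q_2 = (1.0000, 0.0000, 0.0000).
‖u_3‖ = 1.0000, so q_3 = (1.0000, 0.0000, 0.0000).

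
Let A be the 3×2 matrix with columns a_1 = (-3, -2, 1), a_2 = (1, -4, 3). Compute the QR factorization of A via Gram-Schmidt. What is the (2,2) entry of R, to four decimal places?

r_{22} = 4.6291

e_1 = a_1/‖a_1‖ = (-3, -2, 1)/3.7417 = (-0.8018, -0.5345, 0.2673).
r_{12} = e_1·a_2 = 2.1381.
u_2 = a_2 − 2.1381·e_1 = (2.7143, -2.8571, 2.4286).
r_{22} = ‖u_2‖ = 4.6291.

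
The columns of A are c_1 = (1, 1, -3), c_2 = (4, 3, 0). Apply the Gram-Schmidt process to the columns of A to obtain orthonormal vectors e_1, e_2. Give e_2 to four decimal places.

e_1 = c_1/‖c_1‖ = (1, 1, -3)/3.3166 = (0.3015, 0.3015, -0.9045).
r_{12} = e_1·c_2 = 2.1106.
u_2 = c_2 − 2.1106·e_1 = (3.3636, 2.3636, 1.9091).
‖u_2‖ = 4.5327, so e_2 = (0.7421, 0.5215, 0.4212).

e_2 = (0.7421, 0.5215, 0.4212)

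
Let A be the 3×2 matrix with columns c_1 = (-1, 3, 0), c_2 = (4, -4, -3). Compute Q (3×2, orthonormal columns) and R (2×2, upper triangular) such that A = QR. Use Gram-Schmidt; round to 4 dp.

c_1 = (-1, 3, 0); ‖c_1‖ = 3.1623, so q_1 = (-0.3162, 0.9487, 0.0000).
q_1·c_2 = (-0.3162)·4 + 0.9487·(-4) + 0.0000·(-3) = -5.0596.
u_2 = c_2 + 5.0596·q_1 = (2.4000, 0.8000, -3.0000).
‖u_2‖ = 3.9243, so q_2 = (0.6116, 0.2039, -0.7645).

Q = [[-0.3162, 0.6116], [0.9487, 0.2039], [0.0000, -0.7645]], R = [[3.1623, -5.0596], [0.0000, 3.9243]]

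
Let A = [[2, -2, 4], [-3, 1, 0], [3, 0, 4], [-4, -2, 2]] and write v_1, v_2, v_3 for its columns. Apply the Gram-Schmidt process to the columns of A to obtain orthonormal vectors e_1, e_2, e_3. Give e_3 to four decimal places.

e_3 = (0.1409, 0.6206, 0.7525, 0.1694)

e_1 = v_1/‖v_1‖ = (2, -3, 3, -4)/6.1644 = (0.3244, -0.4867, 0.4867, -0.6489).
r_{12} = e_1·v_2 = 0.1622.
u_2 = v_2 − 0.1622·e_1 = (-2.0526, 1.0789, -0.0789, -1.8947).
‖u_2‖ = 2.9956, so e_2 = (-0.6852, 0.3602, -0.0264, -0.6325).
r_{13} = e_1·v_3 = 1.9467; r_{23} = e_2·v_3 = -4.1113.
u_3 = v_3 − 1.9467·e_1 + 4.1113·e_2 = (0.5513, 2.4282, 2.9443, 0.6628).
‖u_3‖ = 3.9125, so e_3 = (0.1409, 0.6206, 0.7525, 0.1694).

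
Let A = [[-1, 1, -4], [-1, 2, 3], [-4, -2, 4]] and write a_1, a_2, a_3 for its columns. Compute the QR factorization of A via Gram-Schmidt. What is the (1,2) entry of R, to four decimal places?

e_1 = a_1/‖a_1‖ = (-1, -1, -4)/4.2426 = (-0.2357, -0.2357, -0.9428).
r_{12} = e_1·a_2 = 1.1785.

r_{12} = 1.1785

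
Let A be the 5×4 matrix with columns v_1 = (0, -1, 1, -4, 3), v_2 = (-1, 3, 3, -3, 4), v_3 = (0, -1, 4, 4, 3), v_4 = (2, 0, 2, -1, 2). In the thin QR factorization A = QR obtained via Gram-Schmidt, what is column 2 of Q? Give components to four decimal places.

q_2 = (-0.2100, 0.8168, 0.4434, 0.1167, 0.2801)

v_1 = (0, -1, 1, -4, 3); ‖v_1‖ = 5.1962, so q_1 = (0.0000, -0.1925, 0.1925, -0.7698, 0.5774).
q_1·v_2 = 0.0000·(-1) + (-0.1925)·3 + 0.1925·3 + (-0.7698)·(-3) + 0.5774·4 = 4.6188.
u_2 = v_2 − 4.6188·q_1 = (-1.0000, 3.8889, 2.1111, 0.5556, 1.3333).
‖u_2‖ = 4.7610, so q_2 = (-0.2100, 0.8168, 0.4434, 0.1167, 0.2801).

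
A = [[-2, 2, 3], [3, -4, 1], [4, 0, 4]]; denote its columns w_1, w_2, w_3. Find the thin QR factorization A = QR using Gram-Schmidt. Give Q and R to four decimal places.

w_1 = (-2, 3, 4); ‖w_1‖ = 5.3852, so q_1 = (-0.3714, 0.5571, 0.7428).
q_1·w_2 = (-0.3714)·2 + 0.5571·(-4) + 0.7428·0 = -2.9711.
u_2 = w_2 + 2.9711·q_1 = (0.8966, -2.3448, 2.2069).
‖u_2‖ = 3.3425, so q_2 = (0.2682, -0.7015, 0.6603).
q_1·w_3 = (-0.3714)·3 + 0.5571·1 + 0.7428·4 = 2.4140; q_2·w_3 = 0.2682·3 + (-0.7015)·1 + 0.6603·4 = 2.7442.
u_3 = w_3 − 2.4140·q_1 − 2.7442·q_2 = (3.1605, 1.5802, 0.3951).
‖u_3‖ = 3.5556, so q_3 = (0.8889, 0.4444, 0.1111).

Q = [[-0.3714, 0.2682, 0.8889], [0.5571, -0.7015, 0.4444], [0.7428, 0.6603, 0.1111]], R = [[5.3852, -2.9711, 2.4140], [0.0000, 3.3425, 2.7442], [0.0000, 0.0000, 3.5556]]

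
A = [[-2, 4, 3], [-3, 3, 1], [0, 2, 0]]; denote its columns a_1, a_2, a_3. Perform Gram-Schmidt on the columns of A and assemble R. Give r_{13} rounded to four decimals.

r_{13} = -2.4962

a_1 = (-2, -3, 0); ‖a_1‖ = 3.6056, so e_1 = (-0.5547, -0.8321, 0.0000).
r_{13} = e_1·a_3 = -2.4962.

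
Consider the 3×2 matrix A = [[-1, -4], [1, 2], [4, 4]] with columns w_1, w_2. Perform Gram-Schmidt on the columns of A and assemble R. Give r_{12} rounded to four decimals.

r_{12} = 5.1854

w_1 = (-1, 1, 4); ‖w_1‖ = 4.2426, so q_1 = (-0.2357, 0.2357, 0.9428).
r_{12} = q_1·w_2 = 5.1854.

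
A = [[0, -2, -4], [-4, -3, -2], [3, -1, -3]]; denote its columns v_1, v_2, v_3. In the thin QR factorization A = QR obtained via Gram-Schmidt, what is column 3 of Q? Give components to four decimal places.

q_3 = (-0.7926, 0.3658, 0.4878)

v_1 = (0, -4, 3); ‖v_1‖ = 5.0000, so q_1 = (0.0000, -0.8000, 0.6000).
q_1·v_2 = 0.0000·(-2) + (-0.8000)·(-3) + 0.6000·(-1) = 1.8000.
u_2 = v_2 − 1.8000·q_1 = (-2.0000, -1.5600, -2.0800).
‖u_2‖ = 3.2802, so q_2 = (-0.6097, -0.4756, -0.6341).
q_1·v_3 = 0.0000·(-4) + (-0.8000)·(-2) + 0.6000·(-3) = -0.2000; q_2·v_3 = (-0.6097)·(-4) + (-0.4756)·(-2) + (-0.6341)·(-3) = 5.2923.
u_3 = v_3 + 0.2000·q_1 − 5.2923·q_2 = (-0.7732, 0.3569, 0.4758).
‖u_3‖ = 0.9755, so q_3 = (-0.7926, 0.3658, 0.4878).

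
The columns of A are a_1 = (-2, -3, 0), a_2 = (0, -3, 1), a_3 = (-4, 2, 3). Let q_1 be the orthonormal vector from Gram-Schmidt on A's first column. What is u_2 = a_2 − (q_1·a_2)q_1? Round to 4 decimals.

u_2 = (1.3846, -0.9231, 1.0000)

a_1 = (-2, -3, 0); ‖a_1‖ = 3.6056, so q_1 = (-0.5547, -0.8321, 0.0000).
q_1·a_2 = (-0.5547)·0 + (-0.8321)·(-3) + 0.0000·1 = 2.4962.
u_2 = a_2 − 2.4962·q_1 = (1.3846, -0.9231, 1.0000).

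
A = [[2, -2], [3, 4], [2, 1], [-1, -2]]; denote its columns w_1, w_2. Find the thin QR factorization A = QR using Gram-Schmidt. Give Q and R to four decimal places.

e_1 = w_1/‖w_1‖ = (2, 3, 2, -1)/4.2426 = (0.4714, 0.7071, 0.4714, -0.2357).
r_{12} = e_1·w_2 = 2.8284.
u_2 = w_2 − 2.8284·e_1 = (-3.3333, 2.0000, -0.3333, -1.3333).
‖u_2‖ = 4.1231, so e_2 = (-0.8085, 0.4851, -0.0808, -0.3234).

Q = [[0.4714, -0.8085], [0.7071, 0.4851], [0.4714, -0.0808], [-0.2357, -0.3234]], R = [[4.2426, 2.8284], [0.0000, 4.1231]]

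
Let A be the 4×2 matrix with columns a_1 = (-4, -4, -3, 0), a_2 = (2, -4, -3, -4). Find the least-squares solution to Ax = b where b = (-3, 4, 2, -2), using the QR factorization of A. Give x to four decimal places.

x = (-0.0707, -0.4177)

q_1 = a_1/‖a_1‖ = (-4, -4, -3, 0)/6.4031 = (-0.6247, -0.6247, -0.4685, 0.0000).
r_{12} = q_1·a_2 = 2.6550.
u_2 = a_2 − 2.6550·q_1 = (3.6585, -2.3415, -1.7561, -4.0000).
‖u_2‖ = 6.1605, so q_2 = (0.5939, -0.3801, -0.2851, -0.6493).
Qᵀb = (-1.5617, -2.5735).
Back-substitute: x_2 = -2.5735/6.1605 = -0.4177.
x_1 = (-1.5617 − 2.6550·(-0.4177))/6.4031 = -0.0707.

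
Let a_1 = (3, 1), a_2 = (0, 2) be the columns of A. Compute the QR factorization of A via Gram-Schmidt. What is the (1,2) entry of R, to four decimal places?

r_{12} = 0.6325

a_1 = (3, 1); ‖a_1‖ = 3.1623, so q_1 = (0.9487, 0.3162).
r_{12} = q_1·a_2 = 0.6325.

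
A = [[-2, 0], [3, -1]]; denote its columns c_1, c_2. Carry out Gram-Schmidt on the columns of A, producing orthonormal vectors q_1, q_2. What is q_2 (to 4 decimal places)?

q_2 = (-0.8321, -0.5547)

c_1 = (-2, 3); ‖c_1‖ = 3.6056, so q_1 = (-0.5547, 0.8321).
q_1·c_2 = (-0.5547)·0 + 0.8321·(-1) = -0.8321.
u_2 = c_2 + 0.8321·q_1 = (-0.4615, -0.3077).
‖u_2‖ = 0.5547, so q_2 = (-0.8321, -0.5547).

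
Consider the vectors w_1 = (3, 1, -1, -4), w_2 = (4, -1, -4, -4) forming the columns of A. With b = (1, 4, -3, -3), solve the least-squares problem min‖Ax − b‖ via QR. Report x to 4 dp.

q_1 = w_1/‖w_1‖ = (3, 1, -1, -4)/5.1962 = (0.5774, 0.1925, -0.1925, -0.7698).
r_{12} = q_1·w_2 = 5.9660.
u_2 = w_2 − 5.9660·q_1 = (0.5556, -2.1481, -2.8519, 0.5926).
‖u_2‖ = 3.6616, so q_2 = (0.1517, -0.5867, -0.7789, 0.1618).
Qᵀb = (4.2339, -0.3439).
Back-substitute: x_2 = -0.3439/3.6616 = -0.0939.
x_1 = (4.2339 − 5.9660·(-0.0939))/5.1962 = 0.9227.

x = (0.9227, -0.0939)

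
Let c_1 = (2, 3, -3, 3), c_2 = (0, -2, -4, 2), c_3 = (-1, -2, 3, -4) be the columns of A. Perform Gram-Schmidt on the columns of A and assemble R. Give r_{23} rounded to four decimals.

r_{23} = -1.0852

c_1 = (2, 3, -3, 3); ‖c_1‖ = 5.5678, so e_1 = (0.3592, 0.5388, -0.5388, 0.5388).
e_1·c_2 = 0.3592·0 + 0.5388·(-2) + (-0.5388)·(-4) + 0.5388·2 = 2.1553.
u_2 = c_2 − 2.1553·e_1 = (-0.7742, -3.1613, -2.8387, 0.8387).
‖u_2‖ = 4.3994, so e_2 = (-0.1760, -0.7186, -0.6452, 0.1906).
r_{23} = e_2·c_3 = -1.0852.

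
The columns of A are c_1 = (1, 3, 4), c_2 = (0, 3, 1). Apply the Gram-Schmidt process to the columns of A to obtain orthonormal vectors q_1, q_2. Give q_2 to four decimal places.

q_2 = (-0.2673, 0.8018, -0.5345)

q_1 = c_1/‖c_1‖ = (1, 3, 4)/5.0990 = (0.1961, 0.5883, 0.7845).
r_{12} = q_1·c_2 = 2.5495.
u_2 = c_2 − 2.5495·q_1 = (-0.5000, 1.5000, -1.0000).
‖u_2‖ = 1.8708, so q_2 = (-0.2673, 0.8018, -0.5345).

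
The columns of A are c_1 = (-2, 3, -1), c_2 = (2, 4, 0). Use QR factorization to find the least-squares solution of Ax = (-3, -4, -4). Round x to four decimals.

x = (0.6296, -1.3519)

q_1 = c_1/‖c_1‖ = (-2, 3, -1)/3.7417 = (-0.5345, 0.8018, -0.2673).
r_{12} = q_1·c_2 = 2.1381.
u_2 = c_2 − 2.1381·q_1 = (3.1429, 2.2857, 0.5714).
‖u_2‖ = 3.9279, so q_2 = (0.8001, 0.5819, 0.1455).
Qᵀb = (-0.5345, -5.3100).
Back-substitute: x_2 = -5.3100/3.9279 = -1.3519.
x_1 = (-0.5345 − 2.1381·(-1.3519))/3.7417 = 0.6296.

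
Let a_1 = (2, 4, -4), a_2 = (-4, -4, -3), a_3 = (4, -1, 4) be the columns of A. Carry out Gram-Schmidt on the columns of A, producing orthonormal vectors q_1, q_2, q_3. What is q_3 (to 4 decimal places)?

a_1 = (2, 4, -4); ‖a_1‖ = 6.0000, so q_1 = (0.3333, 0.6667, -0.6667).
q_1·a_2 = 0.3333·(-4) + 0.6667·(-4) + (-0.6667)·(-3) = -2.0000.
u_2 = a_2 + 2.0000·q_1 = (-3.3333, -2.6667, -4.3333).
‖u_2‖ = 6.0828, so q_2 = (-0.5480, -0.4384, -0.7124).
q_1·a_3 = 0.3333·4 + 0.6667·(-1) + (-0.6667)·4 = -2.0000; q_2·a_3 = (-0.5480)·4 + (-0.4384)·(-1) + (-0.7124)·4 = -4.6032.
u_3 = a_3 + 2.0000·q_1 + 4.6032·q_2 = (2.1441, -1.6847, -0.6126).
‖u_3‖ = 2.7948, so q_3 = (0.7672, -0.6028, -0.2192).

q_3 = (0.7672, -0.6028, -0.2192)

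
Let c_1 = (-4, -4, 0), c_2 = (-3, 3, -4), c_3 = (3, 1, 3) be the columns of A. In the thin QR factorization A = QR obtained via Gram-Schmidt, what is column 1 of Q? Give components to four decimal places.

c_1 = (-4, -4, 0); ‖c_1‖ = 5.6569, so q_1 = (-0.7071, -0.7071, 0.0000).

q_1 = (-0.7071, -0.7071, 0.0000)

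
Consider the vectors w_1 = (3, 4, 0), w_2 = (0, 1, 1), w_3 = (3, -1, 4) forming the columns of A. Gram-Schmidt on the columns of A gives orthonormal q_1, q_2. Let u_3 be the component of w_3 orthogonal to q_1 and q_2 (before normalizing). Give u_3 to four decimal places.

w_1 = (3, 4, 0); ‖w_1‖ = 5.0000, so q_1 = (0.6000, 0.8000, 0.0000).
q_1·w_2 = 0.6000·0 + 0.8000·1 + 0.0000·1 = 0.8000.
u_2 = w_2 − 0.8000·q_1 = (-0.4800, 0.3600, 1.0000).
‖u_2‖ = 1.1662, so q_2 = (-0.4116, 0.3087, 0.8575).
q_1·w_3 = 0.6000·3 + 0.8000·(-1) + 0.0000·4 = 1.0000; q_2·w_3 = (-0.4116)·3 + 0.3087·(-1) + 0.8575·4 = 1.8865.
u_3 = w_3 − 1.0000·q_1 − 1.8865·q_2 = (3.1765, -2.3824, 2.3824).

u_3 = (3.1765, -2.3824, 2.3824)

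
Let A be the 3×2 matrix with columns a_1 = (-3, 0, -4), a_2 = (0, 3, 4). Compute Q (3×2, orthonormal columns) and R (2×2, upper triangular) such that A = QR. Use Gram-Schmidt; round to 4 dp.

a_1 = (-3, 0, -4); ‖a_1‖ = 5.0000, so e_1 = (-0.6000, 0.0000, -0.8000).
e_1·a_2 = (-0.6000)·0 + 0.0000·3 + (-0.8000)·4 = -3.2000.
u_2 = a_2 + 3.2000·e_1 = (-1.9200, 3.0000, 1.4400).
‖u_2‖ = 3.8419, so e_2 = (-0.4998, 0.7809, 0.3748).

Q = [[-0.6000, -0.4998], [0.0000, 0.7809], [-0.8000, 0.3748]], R = [[5.0000, -3.2000], [0.0000, 3.8419]]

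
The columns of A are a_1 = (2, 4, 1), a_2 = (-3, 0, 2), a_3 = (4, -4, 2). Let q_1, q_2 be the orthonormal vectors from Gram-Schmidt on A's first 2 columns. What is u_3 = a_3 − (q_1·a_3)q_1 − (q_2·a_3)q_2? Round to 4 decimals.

a_1 = (2, 4, 1); ‖a_1‖ = 4.5826, so q_1 = (0.4364, 0.8729, 0.2182).
q_1·a_2 = 0.4364·(-3) + 0.8729·0 + 0.2182·2 = -0.8729.
u_2 = a_2 + 0.8729·q_1 = (-2.6190, 0.7619, 2.1905).
‖u_2‖ = 3.4983, so q_2 = (-0.7487, 0.2178, 0.6262).
q_1·a_3 = 0.4364·4 + 0.8729·(-4) + 0.2182·2 = -1.3093; q_2·a_3 = (-0.7487)·4 + 0.2178·(-4) + 0.6262·2 = -2.6135.
u_3 = a_3 + 1.3093·q_1 + 2.6135·q_2 = (2.6148, -2.2879, 3.9222).

u_3 = (2.6148, -2.2879, 3.9222)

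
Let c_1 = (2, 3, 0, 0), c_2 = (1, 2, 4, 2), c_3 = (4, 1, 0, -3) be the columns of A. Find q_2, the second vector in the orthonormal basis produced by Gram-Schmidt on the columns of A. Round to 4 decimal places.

c_1 = (2, 3, 0, 0); ‖c_1‖ = 3.6056, so q_1 = (0.5547, 0.8321, 0.0000, 0.0000).
q_1·c_2 = 0.5547·1 + 0.8321·2 + 0.0000·4 + 0.0000·2 = 2.2188.
u_2 = c_2 − 2.2188·q_1 = (-0.2308, 0.1538, 4.0000, 2.0000).
‖u_2‖ = 4.4807, so q_2 = (-0.0515, 0.0343, 0.8927, 0.4464).

q_2 = (-0.0515, 0.0343, 0.8927, 0.4464)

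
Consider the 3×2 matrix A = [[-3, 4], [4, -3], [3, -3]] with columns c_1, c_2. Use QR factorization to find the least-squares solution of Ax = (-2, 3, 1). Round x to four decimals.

x = (0.8060, 0.1940)

c_1 = (-3, 4, 3); ‖c_1‖ = 5.8310, so e_1 = (-0.5145, 0.6860, 0.5145).
e_1·c_2 = (-0.5145)·4 + 0.6860·(-3) + 0.5145·(-3) = -5.6595.
u_2 = c_2 + 5.6595·e_1 = (1.0882, 0.8824, -0.0882).
‖u_2‖ = 1.4038, so e_2 = (0.7752, 0.6286, -0.0629).
Qᵀb = (3.6015, 0.2724).
Back-substitute: x_2 = 0.2724/1.4038 = 0.1940.
x_1 = (3.6015 + 5.6595·0.1940)/5.8310 = 0.8060.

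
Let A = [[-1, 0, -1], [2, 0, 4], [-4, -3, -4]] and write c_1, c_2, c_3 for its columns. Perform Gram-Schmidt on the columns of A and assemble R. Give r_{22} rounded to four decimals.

c_1 = (-1, 2, -4); ‖c_1‖ = 4.5826, so e_1 = (-0.2182, 0.4364, -0.8729).
e_1·c_2 = (-0.2182)·0 + 0.4364·0 + (-0.8729)·(-3) = 2.6186.
u_2 = c_2 − 2.6186·e_1 = (0.5714, -1.1429, -0.7143).
r_{22} = ‖u_2‖ = 1.4639.

r_{22} = 1.4639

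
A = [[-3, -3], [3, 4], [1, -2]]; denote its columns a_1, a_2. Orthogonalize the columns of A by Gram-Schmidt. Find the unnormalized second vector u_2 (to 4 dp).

a_1 = (-3, 3, 1); ‖a_1‖ = 4.3589, so e_1 = (-0.6882, 0.6882, 0.2294).
e_1·a_2 = (-0.6882)·(-3) + 0.6882·4 + 0.2294·(-2) = 4.3589.
u_2 = a_2 − 4.3589·e_1 = (0.0000, 1.0000, -3.0000).

u_2 = (0.0000, 1.0000, -3.0000)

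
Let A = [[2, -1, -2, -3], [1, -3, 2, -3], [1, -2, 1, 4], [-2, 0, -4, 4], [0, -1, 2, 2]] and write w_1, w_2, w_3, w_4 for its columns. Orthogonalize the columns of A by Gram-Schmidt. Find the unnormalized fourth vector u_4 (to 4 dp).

u_4 = (-0.2716, -3.2891, 4.3815, 0.2746, 1.3760)

w_1 = (2, 1, 1, -2, 0); ‖w_1‖ = 3.1623, so e_1 = (0.6325, 0.3162, 0.3162, -0.6325, 0.0000).
e_1·w_2 = 0.6325·(-1) + 0.3162·(-3) + 0.3162·(-2) + (-0.6325)·0 + 0.0000·(-1) = -2.2136.
u_2 = w_2 + 2.2136·e_1 = (0.4000, -2.3000, -1.3000, -1.4000, -1.0000).
‖u_2‖ = 3.1780, so e_2 = (0.1259, -0.7237, -0.4091, -0.4405, -0.3147).
e_1·w_3 = 0.6325·(-2) + 0.3162·2 + 0.3162·1 + (-0.6325)·(-4) + 0.0000·2 = 2.2136; e_2·w_3 = 0.1259·(-2) + (-0.7237)·2 + (-0.4091)·1 + (-0.4405)·(-4) + (-0.3147)·2 = -0.9754.
u_3 = w_3 − 2.2136·e_1 + 0.9754·e_2 = (-3.2772, 0.5941, -0.0990, -3.0297, 1.6931).
‖u_3‖ = 4.8113, so e_3 = (-0.6812, 0.1235, -0.0206, -0.6297, 0.3519).
e_1·w_4 = 0.6325·(-3) + 0.3162·(-3) + 0.3162·4 + (-0.6325)·4 + 0.0000·2 = -4.1110; e_2·w_4 = 0.1259·(-3) + (-0.7237)·(-3) + (-0.4091)·4 + (-0.4405)·4 + (-0.3147)·2 = -2.2341; e_3·w_4 = (-0.6812)·(-3) + 0.1235·(-3) + (-0.0206)·4 + (-0.6297)·4 + 0.3519·2 = -0.2243.
u_4 = w_4 + 4.1110·e_1 + 2.2341·e_2 + 0.2243·e_3 = (-0.2716, -3.2891, 4.3815, 0.2746, 1.3760).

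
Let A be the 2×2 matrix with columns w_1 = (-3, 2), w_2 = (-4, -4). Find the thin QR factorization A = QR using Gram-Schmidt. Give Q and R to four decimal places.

e_1 = w_1/‖w_1‖ = (-3, 2)/3.6056 = (-0.8321, 0.5547).
r_{12} = e_1·w_2 = 1.1094.
u_2 = w_2 − 1.1094·e_1 = (-3.0769, -4.6154).
‖u_2‖ = 5.5470, so e_2 = (-0.5547, -0.8321).

Q = [[-0.8321, -0.5547], [0.5547, -0.8321]], R = [[3.6056, 1.1094], [0.0000, 5.5470]]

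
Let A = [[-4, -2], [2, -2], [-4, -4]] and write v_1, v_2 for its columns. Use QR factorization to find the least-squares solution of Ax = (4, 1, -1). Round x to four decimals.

q_1 = v_1/‖v_1‖ = (-4, 2, -4)/6.0000 = (-0.6667, 0.3333, -0.6667).
r_{12} = q_1·v_2 = 3.3333.
u_2 = v_2 − 3.3333·q_1 = (0.2222, -3.1111, -1.7778).
‖u_2‖ = 3.5901, so q_2 = (0.0619, -0.8666, -0.4952).
Qᵀb = (-1.6667, -0.1238).
Back-substitute: x_2 = -0.1238/3.5901 = -0.0345.
x_1 = (-1.6667 − 3.3333·(-0.0345))/6.0000 = -0.2586.

x = (-0.2586, -0.0345)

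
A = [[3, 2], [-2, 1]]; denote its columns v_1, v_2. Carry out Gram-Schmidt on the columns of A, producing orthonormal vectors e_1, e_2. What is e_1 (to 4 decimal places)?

e_1 = (0.8321, -0.5547)

v_1 = (3, -2); ‖v_1‖ = 3.6056, so e_1 = (0.8321, -0.5547).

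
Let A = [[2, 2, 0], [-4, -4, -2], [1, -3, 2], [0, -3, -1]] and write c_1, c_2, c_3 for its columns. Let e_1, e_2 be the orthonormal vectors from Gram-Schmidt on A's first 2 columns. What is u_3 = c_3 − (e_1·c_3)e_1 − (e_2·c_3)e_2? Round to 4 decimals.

c_1 = (2, -4, 1, 0); ‖c_1‖ = 4.5826, so e_1 = (0.4364, -0.8729, 0.2182, 0.0000).
e_1·c_2 = 0.4364·2 + (-0.8729)·(-4) + 0.2182·(-3) + 0.0000·(-3) = 3.7097.
u_2 = c_2 − 3.7097·e_1 = (0.3810, -0.7619, -3.8095, -3.0000).
‖u_2‖ = 4.9232, so e_2 = (0.0774, -0.1548, -0.7738, -0.6094).
e_1·c_3 = 0.4364·0 + (-0.8729)·(-2) + 0.2182·2 + 0.0000·(-1) = 2.1822; e_2·c_3 = 0.0774·0 + (-0.1548)·(-2) + (-0.7738)·2 + (-0.6094)·(-1) = -0.6287.
u_3 = c_3 − 2.1822·e_1 + 0.6287·e_2 = (-0.9037, -0.1925, 1.0373, -1.3831).

u_3 = (-0.9037, -0.1925, 1.0373, -1.3831)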